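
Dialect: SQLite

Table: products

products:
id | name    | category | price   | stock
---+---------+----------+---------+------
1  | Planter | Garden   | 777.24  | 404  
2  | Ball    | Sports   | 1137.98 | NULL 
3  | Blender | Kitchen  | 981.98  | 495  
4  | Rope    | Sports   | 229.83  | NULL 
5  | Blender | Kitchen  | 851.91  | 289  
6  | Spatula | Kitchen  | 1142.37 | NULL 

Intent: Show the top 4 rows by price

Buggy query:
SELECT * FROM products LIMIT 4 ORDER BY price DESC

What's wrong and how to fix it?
Bug: ORDER BY cannot follow LIMIT; LIMIT is the final clause

Fix: Sort with ORDER BY, then apply LIMIT

Corrected query:
SELECT * FROM products ORDER BY price DESC LIMIT 4

Result:
id | name    | category | price   | stock
---+---------+----------+---------+------
6  | Spatula | Kitchen  | 1142.37 | NULL 
2  | Ball    | Sports   | 1137.98 | NULL 
3  | Blender | Kitchen  | 981.98  | 495  
5  | Blender | Kitchen  | 851.91  | 289  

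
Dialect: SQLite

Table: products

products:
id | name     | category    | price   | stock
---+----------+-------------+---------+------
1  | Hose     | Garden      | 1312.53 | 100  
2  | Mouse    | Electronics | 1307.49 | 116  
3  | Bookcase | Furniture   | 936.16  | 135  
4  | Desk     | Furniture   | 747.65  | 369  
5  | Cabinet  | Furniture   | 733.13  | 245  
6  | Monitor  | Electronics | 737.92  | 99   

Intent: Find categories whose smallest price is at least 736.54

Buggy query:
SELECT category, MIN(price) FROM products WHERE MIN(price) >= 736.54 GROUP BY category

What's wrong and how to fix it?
Bug: MIN() in WHERE is a misuse of aggregate

Fix: Use HAVING for the per-group MIN condition

Corrected query:
SELECT category, MIN(price) FROM products GROUP BY category HAVING MIN(price) >= 736.54

Result:
category    | MIN(price)
------------+-----------
Electronics | 737.92    
Garden      | 1312.53   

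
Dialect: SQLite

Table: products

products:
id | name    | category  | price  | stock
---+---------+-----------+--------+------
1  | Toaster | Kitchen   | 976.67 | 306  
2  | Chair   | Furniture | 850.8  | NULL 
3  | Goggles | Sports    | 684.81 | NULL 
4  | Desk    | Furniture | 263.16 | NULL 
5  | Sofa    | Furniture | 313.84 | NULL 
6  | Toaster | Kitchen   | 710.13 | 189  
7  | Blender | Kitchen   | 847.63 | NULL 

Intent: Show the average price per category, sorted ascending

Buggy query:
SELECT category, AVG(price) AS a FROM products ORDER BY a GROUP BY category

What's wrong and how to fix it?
Bug: ORDER BY appears before GROUP BY; SQL clause order requires GROUP BY first

Fix: Move ORDER BY to the end, after GROUP BY

Corrected query:
SELECT category, AVG(price) AS a FROM products GROUP BY category ORDER BY a

Result:
category  | a         
----------+-----------
Furniture | 475.933333
Sports    | 684.81    
Kitchen   | 844.81    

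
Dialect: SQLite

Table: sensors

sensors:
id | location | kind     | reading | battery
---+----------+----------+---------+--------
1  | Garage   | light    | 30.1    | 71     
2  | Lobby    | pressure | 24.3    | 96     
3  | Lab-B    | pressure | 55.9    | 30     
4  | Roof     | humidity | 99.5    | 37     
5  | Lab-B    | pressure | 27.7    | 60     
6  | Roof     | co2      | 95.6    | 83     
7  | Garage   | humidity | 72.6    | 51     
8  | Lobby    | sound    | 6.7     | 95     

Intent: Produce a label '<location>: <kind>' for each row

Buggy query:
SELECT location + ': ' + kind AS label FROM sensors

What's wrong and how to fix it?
Bug: SQLite uses || for string concatenation; + coerces text to numbers (yielding 0)

Fix: Use the || operator for string concatenation

Corrected query:
SELECT location || ': ' || kind AS label FROM sensors

Result:
label           
----------------
Garage: light   
Lobby: pressure 
Lab-B: pressure 
Roof: humidity  
Lab-B: pressure 
Roof: co2       
Garage: humidity
Lobby: sound    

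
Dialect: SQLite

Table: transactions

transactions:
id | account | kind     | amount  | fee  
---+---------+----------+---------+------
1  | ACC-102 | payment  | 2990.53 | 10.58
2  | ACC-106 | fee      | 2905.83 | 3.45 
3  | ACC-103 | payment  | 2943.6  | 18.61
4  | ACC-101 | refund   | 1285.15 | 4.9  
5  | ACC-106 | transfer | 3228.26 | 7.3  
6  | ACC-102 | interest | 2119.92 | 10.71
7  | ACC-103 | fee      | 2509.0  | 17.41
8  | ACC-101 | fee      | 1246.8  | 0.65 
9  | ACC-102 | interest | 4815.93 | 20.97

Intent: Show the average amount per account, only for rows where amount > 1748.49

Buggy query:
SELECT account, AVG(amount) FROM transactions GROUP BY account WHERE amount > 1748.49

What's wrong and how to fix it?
Bug: Row-level WHERE must come before GROUP BY in the clause order

Fix: Move the WHERE clause before GROUP BY

Corrected query:
SELECT account, AVG(amount) FROM transactions WHERE amount > 1748.49 GROUP BY account

Result:
account | AVG(amount)
--------+------------
ACC-102 | 3308.793333
ACC-103 | 2726.3     
ACC-106 | 3067.045   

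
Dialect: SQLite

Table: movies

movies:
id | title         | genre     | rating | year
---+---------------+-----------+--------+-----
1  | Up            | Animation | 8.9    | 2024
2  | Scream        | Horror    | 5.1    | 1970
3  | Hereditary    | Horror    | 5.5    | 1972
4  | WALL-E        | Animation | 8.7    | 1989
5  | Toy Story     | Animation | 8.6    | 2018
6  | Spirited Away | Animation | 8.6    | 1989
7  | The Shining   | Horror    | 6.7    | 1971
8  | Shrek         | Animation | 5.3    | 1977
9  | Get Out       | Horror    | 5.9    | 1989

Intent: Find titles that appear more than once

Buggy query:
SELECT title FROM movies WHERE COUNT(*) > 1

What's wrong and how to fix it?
Bug: WHERE can't reference COUNT(*); aggregates are computed after WHERE

Fix: Group first, then use HAVING for the count condition

Corrected query:
SELECT title FROM movies GROUP BY title HAVING COUNT(*) > 1

Result:
(no rows)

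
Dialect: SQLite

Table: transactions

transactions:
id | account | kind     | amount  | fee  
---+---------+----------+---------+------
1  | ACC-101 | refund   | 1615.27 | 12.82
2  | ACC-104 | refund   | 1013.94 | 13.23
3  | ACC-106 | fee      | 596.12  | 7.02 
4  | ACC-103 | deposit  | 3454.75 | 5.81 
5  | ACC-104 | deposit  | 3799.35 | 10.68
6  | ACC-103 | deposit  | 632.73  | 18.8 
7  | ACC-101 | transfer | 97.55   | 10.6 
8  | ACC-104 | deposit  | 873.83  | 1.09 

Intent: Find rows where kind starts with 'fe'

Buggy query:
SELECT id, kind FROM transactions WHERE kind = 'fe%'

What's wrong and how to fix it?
Bug: Wildcards only work with LIKE; '=' treats '%' as a literal character

Fix: Replace '=' with LIKE so 'fe%' is treated as a pattern

Corrected query:
SELECT id, kind FROM transactions WHERE kind LIKE 'fe%'

Result:
id | kind
---+-----
3  | fee 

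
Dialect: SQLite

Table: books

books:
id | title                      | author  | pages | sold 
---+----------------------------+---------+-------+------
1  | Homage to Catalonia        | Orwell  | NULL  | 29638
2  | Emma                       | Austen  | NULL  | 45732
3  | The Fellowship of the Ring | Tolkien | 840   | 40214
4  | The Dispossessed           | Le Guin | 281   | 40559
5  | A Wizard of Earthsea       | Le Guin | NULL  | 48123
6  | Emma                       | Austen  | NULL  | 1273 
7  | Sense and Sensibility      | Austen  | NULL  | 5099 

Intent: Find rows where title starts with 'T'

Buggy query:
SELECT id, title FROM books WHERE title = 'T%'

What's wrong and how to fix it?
Bug: '=' compares the literal string including the % character; pattern matching needs LIKE

Fix: Replace '=' with LIKE so 'T%' is treated as a pattern

Corrected query:
SELECT id, title FROM books WHERE title LIKE 'T%'

Result:
id | title                     
---+---------------------------
3  | The Fellowship of the Ring
4  | The Dispossessed          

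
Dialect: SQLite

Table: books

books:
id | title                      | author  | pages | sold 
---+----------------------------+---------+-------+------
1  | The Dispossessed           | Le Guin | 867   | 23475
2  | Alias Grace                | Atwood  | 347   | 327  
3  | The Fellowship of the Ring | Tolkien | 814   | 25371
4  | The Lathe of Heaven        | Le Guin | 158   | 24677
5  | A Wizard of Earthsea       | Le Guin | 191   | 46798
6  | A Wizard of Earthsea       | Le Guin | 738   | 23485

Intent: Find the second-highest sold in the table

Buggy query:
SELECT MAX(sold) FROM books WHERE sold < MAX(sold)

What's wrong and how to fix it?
Bug: The inner MAX is an aggregate inside WHERE, which is not allowed

Fix: Compute the overall MAX in a subquery, then take MAX of rows below it

Corrected query:
SELECT MAX(sold) FROM books WHERE sold < (SELECT MAX(sold) FROM books)

Result:
MAX(sold)
---------
25371    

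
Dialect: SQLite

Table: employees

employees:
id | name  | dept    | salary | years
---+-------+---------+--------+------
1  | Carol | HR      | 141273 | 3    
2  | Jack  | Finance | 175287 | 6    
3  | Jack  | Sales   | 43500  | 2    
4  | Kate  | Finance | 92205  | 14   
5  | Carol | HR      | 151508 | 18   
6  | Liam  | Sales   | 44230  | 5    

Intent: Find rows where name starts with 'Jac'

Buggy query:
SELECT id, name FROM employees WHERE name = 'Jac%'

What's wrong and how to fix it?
Bug: '=' compares the literal string including the % character; pattern matching needs LIKE

Fix: Replace '=' with LIKE so 'Jac%' is treated as a pattern

Corrected query:
SELECT id, name FROM employees WHERE name LIKE 'Jac%'

Result:
id | name
---+-----
2  | Jack
3  | Jack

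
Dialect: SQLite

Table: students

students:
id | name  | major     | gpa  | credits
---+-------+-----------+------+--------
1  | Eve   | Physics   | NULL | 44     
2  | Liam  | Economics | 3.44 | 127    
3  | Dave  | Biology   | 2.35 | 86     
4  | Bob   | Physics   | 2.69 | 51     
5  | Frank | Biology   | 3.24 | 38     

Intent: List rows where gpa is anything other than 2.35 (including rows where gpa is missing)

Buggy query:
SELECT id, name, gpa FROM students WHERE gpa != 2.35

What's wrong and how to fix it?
Bug: Inequality against NULL is unknown, not true; rows with NULL are dropped

Fix: Add an explicit OR gpa IS NULL to include the missing-value rows

Corrected query:
SELECT id, name, gpa FROM students WHERE gpa != 2.35 OR gpa IS NULL

Result:
id | name  | gpa 
---+-------+-----
1  | Eve   | NULL
2  | Liam  | 3.44
4  | Bob   | 2.69
5  | Frank | 3.24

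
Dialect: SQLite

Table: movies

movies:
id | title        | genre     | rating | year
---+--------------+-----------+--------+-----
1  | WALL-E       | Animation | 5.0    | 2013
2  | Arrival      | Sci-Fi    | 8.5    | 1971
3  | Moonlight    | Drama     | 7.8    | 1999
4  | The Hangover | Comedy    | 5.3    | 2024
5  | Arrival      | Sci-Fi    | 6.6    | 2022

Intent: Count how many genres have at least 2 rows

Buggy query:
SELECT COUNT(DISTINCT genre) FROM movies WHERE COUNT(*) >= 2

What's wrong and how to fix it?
Bug: COUNT(*) cannot appear in WHERE; the per-group count doesn't exist yet

Fix: Use a subquery that GROUPs and filters with HAVING, then count its rows

Corrected query:
SELECT COUNT(*) FROM (SELECT genre FROM movies GROUP BY genre HAVING COUNT(*) >= 2)

Result:
COUNT(*)
--------
1       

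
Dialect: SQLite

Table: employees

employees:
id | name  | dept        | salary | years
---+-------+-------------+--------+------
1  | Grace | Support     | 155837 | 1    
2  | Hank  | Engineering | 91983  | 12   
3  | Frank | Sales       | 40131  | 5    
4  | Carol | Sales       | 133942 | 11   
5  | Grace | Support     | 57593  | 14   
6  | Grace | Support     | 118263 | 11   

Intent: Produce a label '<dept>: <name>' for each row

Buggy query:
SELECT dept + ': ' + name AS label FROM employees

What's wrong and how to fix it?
Bug: '+' is numeric addition; on text columns SQLite converts them to 0 instead of concatenating

Fix: Replace + with || to concatenate text

Corrected query:
SELECT dept || ': ' || name AS label FROM employees

Result:
label            
-----------------
Support: Grace   
Engineering: Hank
Sales: Frank     
Sales: Carol     
Support: Grace   
Support: Grace   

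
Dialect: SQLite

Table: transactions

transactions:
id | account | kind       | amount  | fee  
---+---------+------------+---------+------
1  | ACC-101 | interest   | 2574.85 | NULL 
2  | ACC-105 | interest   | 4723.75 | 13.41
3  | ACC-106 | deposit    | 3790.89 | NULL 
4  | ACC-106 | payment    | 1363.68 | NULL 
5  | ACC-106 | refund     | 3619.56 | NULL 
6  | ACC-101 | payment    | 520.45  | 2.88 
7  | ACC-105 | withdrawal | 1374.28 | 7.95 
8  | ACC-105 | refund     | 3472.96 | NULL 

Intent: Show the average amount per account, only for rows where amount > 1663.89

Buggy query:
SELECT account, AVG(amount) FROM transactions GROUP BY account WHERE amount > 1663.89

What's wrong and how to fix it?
Bug: Row-level WHERE must come before GROUP BY in the clause order

Fix: Move the WHERE clause before GROUP BY

Corrected query:
SELECT account, AVG(amount) FROM transactions WHERE amount > 1663.89 GROUP BY account

Result:
account | AVG(amount)
--------+------------
ACC-101 | 2574.85    
ACC-105 | 4098.355   
ACC-106 | 3705.225   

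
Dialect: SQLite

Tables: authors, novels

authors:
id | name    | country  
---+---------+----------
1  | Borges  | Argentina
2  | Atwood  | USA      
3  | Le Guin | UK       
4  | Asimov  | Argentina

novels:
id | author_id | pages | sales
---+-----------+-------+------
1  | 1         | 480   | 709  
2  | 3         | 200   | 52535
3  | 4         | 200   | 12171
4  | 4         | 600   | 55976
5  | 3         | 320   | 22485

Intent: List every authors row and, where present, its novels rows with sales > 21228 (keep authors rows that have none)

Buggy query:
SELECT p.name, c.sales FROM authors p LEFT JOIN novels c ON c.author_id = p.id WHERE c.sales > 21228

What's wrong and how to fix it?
Bug: A WHERE condition on the right-hand table after LEFT JOIN drops unmatched parents

Fix: Move the right-table condition into the ON clause so unmatched parents are kept

Corrected query:
SELECT p.name, c.sales FROM authors p LEFT JOIN novels c ON c.author_id = p.id AND c.sales > 21228

Result:
name    | sales
--------+------
Borges  | NULL 
Atwood  | NULL 
Le Guin | 22485
Le Guin | 52535
Asimov  | 55976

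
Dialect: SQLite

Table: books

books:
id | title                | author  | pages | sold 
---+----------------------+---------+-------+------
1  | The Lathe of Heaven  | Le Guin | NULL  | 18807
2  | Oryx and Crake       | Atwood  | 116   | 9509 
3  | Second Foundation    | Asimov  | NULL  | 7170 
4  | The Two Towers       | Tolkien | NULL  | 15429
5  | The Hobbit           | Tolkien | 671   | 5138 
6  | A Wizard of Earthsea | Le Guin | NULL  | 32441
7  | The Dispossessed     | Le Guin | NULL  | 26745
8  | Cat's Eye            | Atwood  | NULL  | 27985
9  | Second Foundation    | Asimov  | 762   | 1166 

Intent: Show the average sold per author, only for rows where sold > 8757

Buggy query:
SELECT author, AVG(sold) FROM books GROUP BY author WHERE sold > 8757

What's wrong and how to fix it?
Bug: Row-level WHERE must come before GROUP BY in the clause order

Fix: Move the WHERE clause before GROUP BY

Corrected query:
SELECT author, AVG(sold) FROM books WHERE sold > 8757 GROUP BY author

Result:
author  | AVG(sold)   
--------+-------------
Atwood  | 18747       
Le Guin | 25997.666667
Tolkien | 15429       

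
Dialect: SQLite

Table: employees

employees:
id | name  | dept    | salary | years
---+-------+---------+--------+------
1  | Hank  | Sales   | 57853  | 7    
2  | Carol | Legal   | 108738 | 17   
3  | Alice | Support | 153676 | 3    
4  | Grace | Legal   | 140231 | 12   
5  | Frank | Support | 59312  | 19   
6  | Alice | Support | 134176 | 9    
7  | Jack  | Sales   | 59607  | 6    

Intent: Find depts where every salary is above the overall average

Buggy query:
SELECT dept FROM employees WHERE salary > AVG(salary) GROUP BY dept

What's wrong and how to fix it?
Bug: AVG() is an aggregate; it can't sit directly in WHERE

Fix: Compute the overall average in a scalar subquery and compare each group's MIN against it in HAVING

Corrected query:
SELECT dept FROM employees GROUP BY dept HAVING MIN(salary) > (SELECT AVG(salary) FROM employees)

Result:
dept 
-----
Legal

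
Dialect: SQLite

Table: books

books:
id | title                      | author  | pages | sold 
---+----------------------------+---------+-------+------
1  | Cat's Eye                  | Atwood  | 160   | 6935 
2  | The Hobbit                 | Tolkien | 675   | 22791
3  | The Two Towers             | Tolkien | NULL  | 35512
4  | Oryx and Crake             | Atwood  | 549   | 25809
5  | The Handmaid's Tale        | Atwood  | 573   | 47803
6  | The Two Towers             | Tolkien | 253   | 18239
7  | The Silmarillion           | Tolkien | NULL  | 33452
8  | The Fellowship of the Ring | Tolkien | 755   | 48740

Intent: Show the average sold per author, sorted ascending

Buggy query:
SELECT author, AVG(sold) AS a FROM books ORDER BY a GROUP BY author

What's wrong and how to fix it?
Bug: ORDER BY appears before GROUP BY; SQL clause order requires GROUP BY first

Fix: Move ORDER BY to the end, after GROUP BY

Corrected query:
SELECT author, AVG(sold) AS a FROM books GROUP BY author ORDER BY a

Result:
author  | a      
--------+--------
Atwood  | 26849  
Tolkien | 31746.8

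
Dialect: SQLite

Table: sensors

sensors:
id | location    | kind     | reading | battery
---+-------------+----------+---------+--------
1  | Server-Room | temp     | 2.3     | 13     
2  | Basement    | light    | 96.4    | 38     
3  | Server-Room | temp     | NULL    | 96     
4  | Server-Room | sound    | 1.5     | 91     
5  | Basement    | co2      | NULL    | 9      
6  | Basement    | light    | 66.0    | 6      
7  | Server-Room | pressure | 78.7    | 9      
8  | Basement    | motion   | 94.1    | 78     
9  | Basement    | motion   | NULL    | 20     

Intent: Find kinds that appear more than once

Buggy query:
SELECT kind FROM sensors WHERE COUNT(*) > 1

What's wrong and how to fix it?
Bug: WHERE can't reference COUNT(*); aggregates are computed after WHERE

Fix: Group first, then use HAVING for the count condition

Corrected query:
SELECT kind FROM sensors GROUP BY kind HAVING COUNT(*) > 1

Result:
kind  
------
light 
motion
temp  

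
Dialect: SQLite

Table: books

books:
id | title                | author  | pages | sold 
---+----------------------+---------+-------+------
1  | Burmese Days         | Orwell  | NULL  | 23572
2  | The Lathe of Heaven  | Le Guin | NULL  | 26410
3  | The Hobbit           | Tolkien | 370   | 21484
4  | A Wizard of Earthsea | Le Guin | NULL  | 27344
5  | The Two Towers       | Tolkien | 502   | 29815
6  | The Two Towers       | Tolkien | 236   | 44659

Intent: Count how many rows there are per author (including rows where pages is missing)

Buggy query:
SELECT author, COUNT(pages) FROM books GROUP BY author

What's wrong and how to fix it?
Bug: COUNT(column) counts non-NULL values only; rows with NULL pages aren't counted

Fix: Replace COUNT(pages) with COUNT(*)

Corrected query:
SELECT author, COUNT(*) FROM books GROUP BY author

Result:
author  | COUNT(*)
--------+---------
Le Guin | 2       
Orwell  | 1       
Tolkien | 3       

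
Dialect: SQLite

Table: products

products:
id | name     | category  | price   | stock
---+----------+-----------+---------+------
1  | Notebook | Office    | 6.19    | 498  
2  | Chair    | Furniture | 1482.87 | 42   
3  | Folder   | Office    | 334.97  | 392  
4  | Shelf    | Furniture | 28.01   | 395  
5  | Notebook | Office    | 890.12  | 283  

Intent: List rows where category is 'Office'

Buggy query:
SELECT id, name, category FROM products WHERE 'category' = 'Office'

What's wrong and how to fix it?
Bug: 'category' in single quotes is a string literal, not the column; the comparison is literal-vs-literal and never true

Fix: Reference the column as category without single quotes

Corrected query:
SELECT id, name, category FROM products WHERE category = 'Office'

Result:
id | name     | category
---+----------+---------
1  | Notebook | Office  
3  | Folder   | Office  
5  | Notebook | Office  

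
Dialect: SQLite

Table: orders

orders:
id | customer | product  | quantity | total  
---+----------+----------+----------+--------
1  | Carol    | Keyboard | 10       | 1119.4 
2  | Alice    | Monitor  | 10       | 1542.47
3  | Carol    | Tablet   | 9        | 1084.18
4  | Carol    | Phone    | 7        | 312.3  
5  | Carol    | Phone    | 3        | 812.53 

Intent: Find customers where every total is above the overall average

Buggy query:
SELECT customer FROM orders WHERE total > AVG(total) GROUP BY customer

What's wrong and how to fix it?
Bug: WHERE evaluates per row before aggregation, so AVG() is unavailable

Fix: Compute the overall average in a scalar subquery and compare each group's MIN against it in HAVING

Corrected query:
SELECT customer FROM orders GROUP BY customer HAVING MIN(total) > (SELECT AVG(total) FROM orders)

Result:
customer
--------
Alice   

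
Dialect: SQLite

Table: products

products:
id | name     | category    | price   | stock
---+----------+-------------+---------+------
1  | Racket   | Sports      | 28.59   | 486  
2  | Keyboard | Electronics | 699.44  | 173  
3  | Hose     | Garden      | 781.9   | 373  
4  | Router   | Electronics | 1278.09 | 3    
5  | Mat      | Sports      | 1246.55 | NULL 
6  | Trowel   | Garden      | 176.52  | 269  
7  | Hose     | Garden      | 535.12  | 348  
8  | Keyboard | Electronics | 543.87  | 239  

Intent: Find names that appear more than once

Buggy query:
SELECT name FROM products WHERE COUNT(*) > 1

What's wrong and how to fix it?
Bug: WHERE can't reference COUNT(*); aggregates are computed after WHERE

Fix: GROUP BY name, then filter groups with HAVING COUNT(*) > 1

Corrected query:
SELECT name FROM products GROUP BY name HAVING COUNT(*) > 1

Result:
name    
--------
Hose    
Keyboard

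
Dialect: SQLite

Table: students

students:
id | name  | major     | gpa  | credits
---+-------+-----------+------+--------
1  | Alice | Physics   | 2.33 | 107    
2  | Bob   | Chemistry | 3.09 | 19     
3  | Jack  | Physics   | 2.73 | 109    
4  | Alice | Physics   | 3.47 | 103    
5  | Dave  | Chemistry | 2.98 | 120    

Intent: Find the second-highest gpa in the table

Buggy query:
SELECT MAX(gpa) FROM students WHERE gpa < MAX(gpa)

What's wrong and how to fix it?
Bug: The inner MAX is an aggregate inside WHERE, which is not allowed

Fix: Compute the overall MAX in a subquery, then take MAX of rows below it

Corrected query:
SELECT MAX(gpa) FROM students WHERE gpa < (SELECT MAX(gpa) FROM students)

Result:
MAX(gpa)
--------
3.09    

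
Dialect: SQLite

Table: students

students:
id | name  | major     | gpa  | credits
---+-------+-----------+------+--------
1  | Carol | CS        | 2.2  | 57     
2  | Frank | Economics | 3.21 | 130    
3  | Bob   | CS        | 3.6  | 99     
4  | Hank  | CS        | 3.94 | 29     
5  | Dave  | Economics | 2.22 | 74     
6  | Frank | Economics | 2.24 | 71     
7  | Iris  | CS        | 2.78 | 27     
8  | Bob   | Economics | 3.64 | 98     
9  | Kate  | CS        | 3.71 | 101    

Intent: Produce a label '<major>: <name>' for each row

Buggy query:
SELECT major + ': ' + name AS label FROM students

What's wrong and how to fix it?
Bug: '+' is numeric addition; on text columns SQLite converts them to 0 instead of concatenating

Fix: Replace + with || to concatenate text

Corrected query:
SELECT major || ': ' || name AS label FROM students

Result:
label           
----------------
CS: Carol       
Economics: Frank
CS: Bob         
CS: Hank        
Economics: Dave 
Economics: Frank
CS: Iris        
Economics: Bob  
CS: Kate        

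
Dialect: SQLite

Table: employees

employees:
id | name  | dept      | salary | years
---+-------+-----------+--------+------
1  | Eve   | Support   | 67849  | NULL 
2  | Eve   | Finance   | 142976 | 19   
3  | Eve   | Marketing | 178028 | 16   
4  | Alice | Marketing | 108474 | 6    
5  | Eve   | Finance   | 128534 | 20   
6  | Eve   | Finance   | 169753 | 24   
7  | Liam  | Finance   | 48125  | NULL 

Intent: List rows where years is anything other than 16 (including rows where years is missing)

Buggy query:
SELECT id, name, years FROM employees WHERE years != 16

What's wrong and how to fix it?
Bug: 'years != 16' is unknown when years is NULL, so NULL rows are silently excluded

Fix: Handle NULL separately with IS NULL alongside the inequality

Corrected query:
SELECT id, name, years FROM employees WHERE years != 16 OR years IS NULL

Result:
id | name  | years
---+-------+------
1  | Eve   | NULL 
2  | Eve   | 19   
4  | Alice | 6    
5  | Eve   | 20   
6  | Eve   | 24   
7  | Liam  | NULL 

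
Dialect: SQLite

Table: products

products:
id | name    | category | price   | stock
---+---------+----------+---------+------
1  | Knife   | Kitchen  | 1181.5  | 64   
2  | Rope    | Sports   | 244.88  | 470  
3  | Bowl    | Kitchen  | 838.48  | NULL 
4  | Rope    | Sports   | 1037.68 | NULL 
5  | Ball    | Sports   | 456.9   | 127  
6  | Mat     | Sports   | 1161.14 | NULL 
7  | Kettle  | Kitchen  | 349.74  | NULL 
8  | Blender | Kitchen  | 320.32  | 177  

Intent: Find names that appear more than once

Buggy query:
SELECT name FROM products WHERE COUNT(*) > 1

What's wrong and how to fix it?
Bug: COUNT(*) is an aggregate and cannot be used in WHERE

Fix: GROUP BY name, then filter groups with HAVING COUNT(*) > 1

Corrected query:
SELECT name FROM products GROUP BY name HAVING COUNT(*) > 1

Result:
name
----
Rope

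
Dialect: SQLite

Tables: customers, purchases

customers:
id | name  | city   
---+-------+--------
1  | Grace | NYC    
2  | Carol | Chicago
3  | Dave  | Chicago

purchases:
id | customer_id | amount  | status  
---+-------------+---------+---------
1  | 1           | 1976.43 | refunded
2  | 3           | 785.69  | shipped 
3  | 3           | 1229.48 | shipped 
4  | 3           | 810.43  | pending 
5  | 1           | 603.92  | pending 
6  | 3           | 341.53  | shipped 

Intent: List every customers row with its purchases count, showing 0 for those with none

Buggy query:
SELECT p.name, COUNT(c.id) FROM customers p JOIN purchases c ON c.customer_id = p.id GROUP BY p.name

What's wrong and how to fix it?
Bug: An inner join excludes parents with zero children

Fix: Use LEFT JOIN so parents without children still appear (COUNT(c.id) gives 0)

Corrected query:
SELECT p.name, COUNT(c.id) FROM customers p LEFT JOIN purchases c ON c.customer_id = p.id GROUP BY p.name

Result:
name  | COUNT(c.id)
------+------------
Carol | 0          
Dave  | 4          
Grace | 2          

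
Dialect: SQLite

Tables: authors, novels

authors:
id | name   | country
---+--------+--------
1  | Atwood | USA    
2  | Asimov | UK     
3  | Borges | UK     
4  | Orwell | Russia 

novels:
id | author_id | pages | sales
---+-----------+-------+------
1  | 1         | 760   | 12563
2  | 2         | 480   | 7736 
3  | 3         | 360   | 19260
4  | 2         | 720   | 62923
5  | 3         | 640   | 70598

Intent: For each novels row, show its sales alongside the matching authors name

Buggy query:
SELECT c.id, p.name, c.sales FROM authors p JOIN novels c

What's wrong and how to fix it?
Bug: Missing join condition: each novels row is matched to all authors rows instead of just its own

Fix: Specify the join condition linking the foreign key to the parent id

Corrected query:
SELECT c.id, p.name, c.sales FROM authors p JOIN novels c ON c.author_id = p.id

Result:
id | name   | sales
---+--------+------
1  | Atwood | 12563
2  | Asimov | 7736 
3  | Borges | 19260
4  | Asimov | 62923
5  | Borges | 70598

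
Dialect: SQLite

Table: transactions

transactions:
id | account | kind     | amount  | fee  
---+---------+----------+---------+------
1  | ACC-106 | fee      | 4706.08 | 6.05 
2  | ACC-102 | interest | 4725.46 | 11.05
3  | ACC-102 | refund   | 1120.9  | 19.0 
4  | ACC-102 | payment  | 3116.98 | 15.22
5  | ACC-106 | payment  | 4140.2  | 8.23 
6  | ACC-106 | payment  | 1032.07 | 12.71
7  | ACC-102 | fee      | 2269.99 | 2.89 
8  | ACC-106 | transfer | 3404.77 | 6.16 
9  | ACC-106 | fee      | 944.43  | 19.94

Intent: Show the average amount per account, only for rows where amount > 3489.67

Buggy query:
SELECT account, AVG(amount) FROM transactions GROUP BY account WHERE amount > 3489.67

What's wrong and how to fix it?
Bug: Row-level WHERE must come before GROUP BY in the clause order

Fix: Place WHERE between FROM and GROUP BY

Corrected query:
SELECT account, AVG(amount) FROM transactions WHERE amount > 3489.67 GROUP BY account

Result:
account | AVG(amount)
--------+------------
ACC-102 | 4725.46    
ACC-106 | 4423.14    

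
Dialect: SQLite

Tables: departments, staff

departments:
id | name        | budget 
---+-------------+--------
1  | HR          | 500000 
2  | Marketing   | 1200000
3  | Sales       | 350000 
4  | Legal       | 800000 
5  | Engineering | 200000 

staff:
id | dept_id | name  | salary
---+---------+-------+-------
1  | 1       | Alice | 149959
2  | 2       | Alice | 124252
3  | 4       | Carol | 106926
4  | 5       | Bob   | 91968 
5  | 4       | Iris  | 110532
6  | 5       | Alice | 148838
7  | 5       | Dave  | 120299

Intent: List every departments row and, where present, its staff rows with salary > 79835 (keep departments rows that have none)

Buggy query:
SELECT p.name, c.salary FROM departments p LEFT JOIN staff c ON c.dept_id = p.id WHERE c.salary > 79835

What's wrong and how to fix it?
Bug: Filtering c.salary in WHERE discards the NULL rows produced by LEFT JOIN, turning it into an inner join

Fix: Put 'c.salary > 79835' in the JOIN's ON clause instead of WHERE

Corrected query:
SELECT p.name, c.salary FROM departments p LEFT JOIN staff c ON c.dept_id = p.id AND c.salary > 79835

Result:
name        | salary
------------+-------
HR          | 149959
Marketing   | 124252
Sales       | NULL  
Legal       | 106926
Legal       | 110532
Engineering | 91968 
Engineering | 120299
Engineering | 148838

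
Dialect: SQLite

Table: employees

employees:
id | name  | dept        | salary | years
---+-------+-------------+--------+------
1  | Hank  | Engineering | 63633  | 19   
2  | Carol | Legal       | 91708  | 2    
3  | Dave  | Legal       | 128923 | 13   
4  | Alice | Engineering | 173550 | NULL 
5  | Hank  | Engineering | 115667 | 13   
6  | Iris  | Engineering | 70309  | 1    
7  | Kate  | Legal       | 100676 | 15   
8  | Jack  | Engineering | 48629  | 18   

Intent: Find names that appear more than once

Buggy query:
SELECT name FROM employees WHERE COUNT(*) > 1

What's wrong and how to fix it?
Bug: WHERE can't reference COUNT(*); aggregates are computed after WHERE

Fix: Group first, then use HAVING for the count condition

Corrected query:
SELECT name FROM employees GROUP BY name HAVING COUNT(*) > 1

Result:
name
----
Hank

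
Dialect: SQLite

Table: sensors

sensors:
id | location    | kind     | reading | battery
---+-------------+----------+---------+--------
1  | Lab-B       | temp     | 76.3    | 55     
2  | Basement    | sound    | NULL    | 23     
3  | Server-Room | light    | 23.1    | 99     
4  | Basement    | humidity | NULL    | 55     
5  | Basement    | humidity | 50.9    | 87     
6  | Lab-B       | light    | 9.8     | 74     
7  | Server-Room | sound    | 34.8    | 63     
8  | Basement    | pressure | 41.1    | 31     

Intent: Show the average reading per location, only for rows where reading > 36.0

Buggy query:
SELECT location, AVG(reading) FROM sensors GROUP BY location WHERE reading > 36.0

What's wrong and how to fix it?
Bug: WHERE cannot follow GROUP BY

Fix: Move the WHERE clause before GROUP BY

Corrected query:
SELECT location, AVG(reading) FROM sensors WHERE reading > 36.0 GROUP BY location

Result:
location | AVG(reading)
---------+-------------
Basement | 46          
Lab-B    | 76.3        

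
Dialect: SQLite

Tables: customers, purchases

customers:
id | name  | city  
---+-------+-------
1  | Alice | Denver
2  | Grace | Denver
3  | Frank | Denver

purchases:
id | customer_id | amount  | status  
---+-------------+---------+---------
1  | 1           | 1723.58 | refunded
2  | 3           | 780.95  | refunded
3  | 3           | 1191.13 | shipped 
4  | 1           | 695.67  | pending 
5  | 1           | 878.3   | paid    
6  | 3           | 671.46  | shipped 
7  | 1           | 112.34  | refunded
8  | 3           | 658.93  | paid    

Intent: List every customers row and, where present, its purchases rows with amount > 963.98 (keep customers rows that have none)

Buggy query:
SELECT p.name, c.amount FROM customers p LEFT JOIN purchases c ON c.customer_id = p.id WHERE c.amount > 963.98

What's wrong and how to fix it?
Bug: A WHERE condition on the right-hand table after LEFT JOIN drops unmatched parents

Fix: Put 'c.amount > 963.98' in the JOIN's ON clause instead of WHERE

Corrected query:
SELECT p.name, c.amount FROM customers p LEFT JOIN purchases c ON c.customer_id = p.id AND c.amount > 963.98

Result:
name  | amount 
------+--------
Alice | 1723.58
Grace | NULL   
Frank | 1191.13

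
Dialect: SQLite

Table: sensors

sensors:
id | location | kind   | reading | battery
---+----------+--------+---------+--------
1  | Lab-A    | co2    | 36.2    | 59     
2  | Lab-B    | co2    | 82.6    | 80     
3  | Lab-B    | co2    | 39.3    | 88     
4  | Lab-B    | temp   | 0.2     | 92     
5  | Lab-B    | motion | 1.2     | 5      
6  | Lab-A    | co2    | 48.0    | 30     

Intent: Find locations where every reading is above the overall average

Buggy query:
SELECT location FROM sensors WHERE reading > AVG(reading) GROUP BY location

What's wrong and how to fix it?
Bug: AVG() is an aggregate; it can't sit directly in WHERE

Fix: Compute the overall average in a scalar subquery and compare each group's MIN against it in HAVING

Corrected query:
SELECT location FROM sensors GROUP BY location HAVING MIN(reading) > (SELECT AVG(reading) FROM sensors)

Result:
location
--------
Lab-A   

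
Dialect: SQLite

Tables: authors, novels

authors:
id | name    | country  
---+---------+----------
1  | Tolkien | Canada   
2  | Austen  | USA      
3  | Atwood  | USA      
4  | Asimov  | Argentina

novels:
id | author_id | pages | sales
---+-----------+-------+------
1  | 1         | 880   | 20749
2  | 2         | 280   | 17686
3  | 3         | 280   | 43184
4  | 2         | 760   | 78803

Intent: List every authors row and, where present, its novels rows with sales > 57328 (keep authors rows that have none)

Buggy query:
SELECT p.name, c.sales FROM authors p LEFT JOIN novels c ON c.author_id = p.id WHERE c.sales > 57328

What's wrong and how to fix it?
Bug: A WHERE condition on the right-hand table after LEFT JOIN drops unmatched parents

Fix: Move the right-table condition into the ON clause so unmatched parents are kept

Corrected query:
SELECT p.name, c.sales FROM authors p LEFT JOIN novels c ON c.author_id = p.id AND c.sales > 57328

Result:
name    | sales
--------+------
Tolkien | NULL 
Austen  | 78803
Atwood  | NULL 
Asimov  | NULL 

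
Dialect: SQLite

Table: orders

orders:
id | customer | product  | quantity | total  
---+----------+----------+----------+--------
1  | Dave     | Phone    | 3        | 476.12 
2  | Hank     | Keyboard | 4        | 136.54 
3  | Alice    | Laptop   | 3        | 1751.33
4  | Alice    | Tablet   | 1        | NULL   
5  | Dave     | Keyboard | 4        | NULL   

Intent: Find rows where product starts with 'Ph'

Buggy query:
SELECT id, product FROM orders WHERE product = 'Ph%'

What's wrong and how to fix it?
Bug: '=' compares the literal string including the % character; pattern matching needs LIKE

Fix: Use LIKE for wildcard pattern matching

Corrected query:
SELECT id, product FROM orders WHERE product LIKE 'Ph%'

Result:
id | product
---+--------
1  | Phone  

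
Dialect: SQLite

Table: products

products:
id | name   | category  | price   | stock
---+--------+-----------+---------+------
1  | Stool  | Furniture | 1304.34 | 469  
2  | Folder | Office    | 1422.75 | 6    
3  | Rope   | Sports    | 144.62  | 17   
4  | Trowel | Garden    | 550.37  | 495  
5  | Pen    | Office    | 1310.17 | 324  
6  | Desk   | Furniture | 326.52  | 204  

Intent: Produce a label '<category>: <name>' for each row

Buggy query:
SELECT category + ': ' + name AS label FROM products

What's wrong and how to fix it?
Bug: SQLite uses || for string concatenation; + coerces text to numbers (yielding 0)

Fix: Use the || operator for string concatenation

Corrected query:
SELECT category || ': ' || name AS label FROM products

Result:
label           
----------------
Furniture: Stool
Office: Folder  
Sports: Rope    
Garden: Trowel  
Office: Pen     
Furniture: Desk 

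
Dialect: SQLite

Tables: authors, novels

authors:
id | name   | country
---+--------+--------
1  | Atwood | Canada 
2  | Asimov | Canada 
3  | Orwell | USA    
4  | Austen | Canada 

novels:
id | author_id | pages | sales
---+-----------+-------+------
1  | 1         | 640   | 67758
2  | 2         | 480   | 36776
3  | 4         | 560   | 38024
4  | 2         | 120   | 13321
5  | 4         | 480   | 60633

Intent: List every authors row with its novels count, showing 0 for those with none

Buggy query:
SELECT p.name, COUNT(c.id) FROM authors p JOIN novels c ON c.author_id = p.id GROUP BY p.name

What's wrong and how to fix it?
Bug: INNER JOIN drops authors rows that have no matching novels rows

Fix: Switch to LEFT JOIN to retain unmatched parent rows

Corrected query:
SELECT p.name, COUNT(c.id) FROM authors p LEFT JOIN novels c ON c.author_id = p.id GROUP BY p.name

Result:
name   | COUNT(c.id)
-------+------------
Asimov | 2          
Atwood | 1          
Austen | 2          
Orwell | 0          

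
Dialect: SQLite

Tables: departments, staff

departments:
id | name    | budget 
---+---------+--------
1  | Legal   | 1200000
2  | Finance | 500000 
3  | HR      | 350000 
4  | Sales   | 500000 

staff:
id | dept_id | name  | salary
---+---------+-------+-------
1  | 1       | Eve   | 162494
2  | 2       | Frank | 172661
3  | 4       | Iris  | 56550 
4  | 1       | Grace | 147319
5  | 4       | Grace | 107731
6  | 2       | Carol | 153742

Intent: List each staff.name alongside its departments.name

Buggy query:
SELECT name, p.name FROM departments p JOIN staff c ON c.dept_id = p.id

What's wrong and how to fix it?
Bug: 'name' exists in both joined tables, so the database can't tell which one is meant

Fix: Prefix ambiguous columns with the table alias

Corrected query:
SELECT c.name, p.name FROM departments p JOIN staff c ON c.dept_id = p.id

Result:
name  | name   
------+--------
Eve   | Legal  
Frank | Finance
Iris  | Sales  
Grace | Legal  
Grace | Sales  
Carol | Finance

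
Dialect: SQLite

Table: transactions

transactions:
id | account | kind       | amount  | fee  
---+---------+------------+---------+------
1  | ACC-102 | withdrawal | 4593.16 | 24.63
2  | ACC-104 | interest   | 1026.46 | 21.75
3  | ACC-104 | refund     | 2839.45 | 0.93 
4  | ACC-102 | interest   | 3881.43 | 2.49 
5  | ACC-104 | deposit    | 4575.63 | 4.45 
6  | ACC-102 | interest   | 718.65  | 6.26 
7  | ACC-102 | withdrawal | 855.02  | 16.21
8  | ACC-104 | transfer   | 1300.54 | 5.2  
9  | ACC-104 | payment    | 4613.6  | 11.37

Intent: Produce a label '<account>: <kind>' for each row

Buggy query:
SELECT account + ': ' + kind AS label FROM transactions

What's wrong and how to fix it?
Bug: SQLite uses || for string concatenation; + coerces text to numbers (yielding 0)

Fix: Use the || operator for string concatenation

Corrected query:
SELECT account || ': ' || kind AS label FROM transactions

Result:
label              
-------------------
ACC-102: withdrawal
ACC-104: interest  
ACC-104: refund    
ACC-102: interest  
ACC-104: deposit   
ACC-102: interest  
ACC-102: withdrawal
ACC-104: transfer  
ACC-104: payment   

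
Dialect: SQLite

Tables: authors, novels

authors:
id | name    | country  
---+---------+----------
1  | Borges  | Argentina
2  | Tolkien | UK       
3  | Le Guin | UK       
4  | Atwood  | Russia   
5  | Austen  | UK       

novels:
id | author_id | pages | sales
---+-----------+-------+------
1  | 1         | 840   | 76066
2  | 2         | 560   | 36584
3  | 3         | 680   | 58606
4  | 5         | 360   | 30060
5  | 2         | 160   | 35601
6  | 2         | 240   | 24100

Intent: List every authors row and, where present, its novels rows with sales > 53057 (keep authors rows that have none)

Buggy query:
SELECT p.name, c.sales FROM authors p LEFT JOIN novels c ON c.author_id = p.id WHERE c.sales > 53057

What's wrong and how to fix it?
Bug: A WHERE condition on the right-hand table after LEFT JOIN drops unmatched parents

Fix: Move the right-table condition into the ON clause so unmatched parents are kept

Corrected query:
SELECT p.name, c.sales FROM authors p LEFT JOIN novels c ON c.author_id = p.id AND c.sales > 53057

Result:
name    | sales
--------+------
Borges  | 76066
Tolkien | NULL 
Le Guin | 58606
Atwood  | NULL 
Austen  | NULL 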